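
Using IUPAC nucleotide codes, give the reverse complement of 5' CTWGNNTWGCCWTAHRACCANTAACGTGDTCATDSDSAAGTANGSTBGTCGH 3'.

Standard pairs A↔T, G↔C; ambiguity codes pair R↔Y, W↔W, S↔S, B↔V, D↔H, N↔N. Complement (GAWCNNAWCGGWATDYTGGTNATTGCACHAGTAHSHSTTCATNCSAVCAGCD), then reverse for 5'→3'.

5′-DCGACVASCNTACTTSHSHATGAHCACGTTANTGGTYDTAWGGCWANNCWAG-3′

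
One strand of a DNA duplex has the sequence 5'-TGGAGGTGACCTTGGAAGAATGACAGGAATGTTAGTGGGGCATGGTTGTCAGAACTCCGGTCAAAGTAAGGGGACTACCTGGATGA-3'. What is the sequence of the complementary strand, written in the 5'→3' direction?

5'-TCATCCAGGTAGTCCCCTTACTTTGACCGGAGTTCTGACAACCATGCCCCACTAACATTCCTGTCATTCTTCCAAGGTCACCTCCA-3'

The complement of TGGAGGTGACCTTGGAAGAATGACAGGAATGTTAGTGGGGCATGGTTGTCAGAACTCCGGTCAAAGTAAGGGGACTACCTGGATGA is ACCTCCACTGGAACCTTCTTACTGTCCTTACAATCACCCCGTACCAACAGTCTTGAGGCCAGTTTCATTCCCCTGATGGACCTACT (A↔T, G↔C). DNA strands are antiparallel, so the complementary strand runs 3'→5'; reversing gives the 5'→3' form.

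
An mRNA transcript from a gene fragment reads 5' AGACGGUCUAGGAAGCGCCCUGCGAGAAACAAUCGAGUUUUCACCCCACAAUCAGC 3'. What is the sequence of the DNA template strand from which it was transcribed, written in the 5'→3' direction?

Replace U with T to get the coding DNA strand: AGACGGTCTAGGAAGCGCCCTGCGAGAAACAATCGAGTTTTCACCCCACAATCAGC. The template strand is its reverse complement (complement TCTGCCAGATCCTTCGCGGGACGCTCTTTGTTAGCTCAAAAGTGGGGTGTTAGTCG, then reverse).

5'-GCTGATTGTGGGGTGAAAACTCGATTGTTTCTCGCAGGGCGCTTCCTAGACCGTCT-3'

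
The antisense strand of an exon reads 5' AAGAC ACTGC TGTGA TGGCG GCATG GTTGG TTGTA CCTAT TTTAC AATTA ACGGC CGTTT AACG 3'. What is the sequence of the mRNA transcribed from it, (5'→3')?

5'-CGUUAAACGGCCGUUAAUUGUAAAAUAGGUACAACCAACCAUGCCGCCAUCACAGCAGUGUCUU-3'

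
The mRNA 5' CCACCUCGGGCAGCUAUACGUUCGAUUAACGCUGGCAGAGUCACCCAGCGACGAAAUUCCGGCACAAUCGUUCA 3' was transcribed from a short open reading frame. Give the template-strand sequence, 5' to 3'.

Replace U with T to get the coding DNA strand: CCACCTCGGGCAGCTATACGTTCGATTAACGCTGGCAGAGTCACCCAGCGACGAAATTCCGGCACAATCGTTCA. The template strand is its reverse complement (complement GGTGGAGCCCGTCGATATGCAAGCTAATTGCGACCGTCTCAGTGGGTCGCTGCTTTAAGGCCGTGTTAGCAAGT, then reverse).

5'-TGAACGATTGTGCCGGAATTTCGTCGCTGGGTGACTCTGCCAGCGTTAATCGAACGTATAGCTGCCCGAGGTGG-3'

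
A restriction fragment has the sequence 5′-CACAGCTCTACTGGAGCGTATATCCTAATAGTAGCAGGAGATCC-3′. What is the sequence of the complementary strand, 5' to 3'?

5'-GGATCTCCTGCTACTATTAGGATATACGCTCCAGTAGAGCTGTG-3'

The complement of CACAGCTCTACTGGAGCGTATATCCTAATAGTAGCAGGAGATCC is GTGTCGAGATGACCTCGCATATAGGATTATCATCGTCCTCTAGG (A↔T, G↔C). DNA strands are antiparallel, so the complementary strand runs 3'→5'; reversing gives the 5'→3' form.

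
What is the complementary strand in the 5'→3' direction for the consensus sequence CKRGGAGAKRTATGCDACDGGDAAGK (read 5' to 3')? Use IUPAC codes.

5'-MCTTHCCHGTHGCATAYMTCTCCYMG-3'

Standard pairs A↔T, G↔C; ambiguity codes pair R↔Y, K↔M, D↔H. Complement (GMYCCTCTMYATACGHTGHCCHTTCM), then reverse for 5'→3'.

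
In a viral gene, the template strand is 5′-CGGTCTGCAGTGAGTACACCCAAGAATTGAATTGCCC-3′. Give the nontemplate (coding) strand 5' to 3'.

5'-GGGCAATTCAATTCTTGGGTGTACTCACTGCAGACCG-3'

The coding strand is complementary and antiparallel to the template: take the complement (A↔T, G↔C) and reverse.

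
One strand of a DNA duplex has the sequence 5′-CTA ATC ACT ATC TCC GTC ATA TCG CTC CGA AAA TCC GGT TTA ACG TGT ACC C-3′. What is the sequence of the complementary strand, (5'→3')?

5'-GGGTACACGTTAAACCGGATTTTCGGAGCGATATGACGGAGATAGTGATTAG-3'

The complement of CTAATCACTATCTCCGTCATATCGCTCCGAAAATCCGGTTTAACGTGTACCC is GATTAGTGATAGAGGCAGTATAGCGAGGCTTTTAGGCCAAATTGCACATGGG (A↔T, G↔C). DNA strands are antiparallel, so the complementary strand runs 3'→5'; reversing gives the 5'→3' form.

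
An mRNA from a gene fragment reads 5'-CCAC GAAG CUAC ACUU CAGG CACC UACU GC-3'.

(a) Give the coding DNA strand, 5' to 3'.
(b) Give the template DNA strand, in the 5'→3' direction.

(a) 5'-CCACGAAGCTACACTTCAGGCACCTACTGC-3'
(b) 5'-GCAGTAGGTGCCTGAAGTGTAGCTTCGTGG-3'

(a) The coding strand matches the mRNA with U→T.
(b) The template strand is the reverse complement of the coding strand.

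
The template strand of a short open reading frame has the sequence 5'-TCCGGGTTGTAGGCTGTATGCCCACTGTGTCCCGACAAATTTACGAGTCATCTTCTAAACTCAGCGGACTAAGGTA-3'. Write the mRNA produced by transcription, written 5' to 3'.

5'-UACCUUAGUCCGCUGAGUUUAGAAGAUGACUCGUAAAUUUGUCGGGACACAGUGGGCAUACAGCCUACAACCCGGA-3'

The mRNA has the sequence of the coding strand (reverse complement of the template) with T→U. Reverse complement of TCCGGGTTGTAGGCTGTATGCCCACTGTGTCCCGACAAATTTACGAGTCATCTTCTAAACTCAGCGGACTAAGGTA is TACCTTAGTCCGCTGAGTTTAGAAGATGACTCGTAAATTTGTCGGGACACAGTGGGCATACAGCCTACAACCCGGA; then T→U.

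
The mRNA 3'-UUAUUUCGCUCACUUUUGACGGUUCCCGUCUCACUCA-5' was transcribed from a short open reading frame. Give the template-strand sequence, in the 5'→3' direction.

Written 5'→3' the mRNA is ACUCACUCUGCCCUUGGCAGUUUUCACUCGCUUUAUU, so the coding DNA strand is ACTCACTCTGCCCTTGGCAGTTTTCACTCGCTTTATT. The template is its reverse complement.

5'-AATAAAGCGAGTGAAAACTGCCAAGGGCAGAGTGAGT-3'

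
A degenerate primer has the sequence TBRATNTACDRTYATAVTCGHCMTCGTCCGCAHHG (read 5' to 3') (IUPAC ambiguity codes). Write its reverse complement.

Standard pairs A↔T, G↔C; ambiguity codes pair R↔Y, M↔K, B↔V, D↔H, N↔N. Complement (AVYTANATGHYARTATBAGCDGKAGCAGGCGTDDC), then reverse for 5'→3'.

5'-CDDTGCGGACGAKGDCGABTATRAYHGTANATYVA-3'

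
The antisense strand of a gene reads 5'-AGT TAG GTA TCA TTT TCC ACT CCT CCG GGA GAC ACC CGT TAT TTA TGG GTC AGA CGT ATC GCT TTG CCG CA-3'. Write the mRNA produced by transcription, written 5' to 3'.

5'-UGCGGCAAAGCGAUACGUCUGACCCAUAAAUAACGGGUGUCUCCCGGAGGAGUGGAAAAUGAUACCUAACU-3'

The mRNA has the sequence of the coding strand (reverse complement of the template) with T→U. Reverse complement of AGTTAGGTATCATTTTCCACTCCTCCGGGAGACACCCGTTATTTATGGGTCAGACGTATCGCTTTGCCGCA is TGCGGCAAAGCGATACGTCTGACCCATAAATAACGGGTGTCTCCCGGAGGAGTGGAAAATGATACCTAACT; then T→U.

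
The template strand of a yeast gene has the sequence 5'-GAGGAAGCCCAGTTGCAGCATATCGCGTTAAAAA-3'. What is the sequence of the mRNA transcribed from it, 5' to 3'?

The mRNA has the sequence of the coding strand (reverse complement of the template) with T→U. Reverse complement of GAGGAAGCCCAGTTGCAGCATATCGCGTTAAAAA is TTTTTAACGCGATATGCTGCAACTGGGCTTCCTC; then T→U.

5'-UUUUUAACGCGAUAUGCUGCAACUGGGCUUCCUC-3'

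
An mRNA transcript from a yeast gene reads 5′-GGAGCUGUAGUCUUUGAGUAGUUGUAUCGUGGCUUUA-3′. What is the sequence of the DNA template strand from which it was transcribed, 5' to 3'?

5'-TAAAGCCACGATACAACTACTCAAAGACTACAGCTCC-3'

Replace U with T to get the coding DNA strand: GGAGCTGTAGTCTTTGAGTAGTTGTATCGTGGCTTTA. The template strand is its reverse complement (complement CCTCGACATCAGAAACTCATCAACATAGCACCGAAAT, then reverse).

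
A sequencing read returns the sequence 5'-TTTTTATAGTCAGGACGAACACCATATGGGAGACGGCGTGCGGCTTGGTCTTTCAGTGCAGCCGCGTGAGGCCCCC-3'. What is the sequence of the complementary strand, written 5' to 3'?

The complement of TTTTTATAGTCAGGACGAACACCATATGGGAGACGGCGTGCGGCTTGGTCTTTCAGTGCAGCCGCGTGAGGCCCCC is AAAAATATCAGTCCTGCTTGTGGTATACCCTCTGCCGCACGCCGAACCAGAAAGTCACGTCGGCGCACTCCGGGGG (A↔T, G↔C). DNA strands are antiparallel, so the complementary strand runs 3'→5'; reversing gives the 5'→3' form.

5'-GGGGGCCTCACGCGGCTGCACTGAAAGACCAAGCCGCACGCCGTCTCCCATATGGTGTTCGTCCTGACTATAAAAA-3'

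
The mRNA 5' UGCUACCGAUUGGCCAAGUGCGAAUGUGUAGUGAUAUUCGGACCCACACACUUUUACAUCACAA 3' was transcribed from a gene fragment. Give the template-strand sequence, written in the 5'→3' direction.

5'-TTGTGATGTAAAAGTGTGTGGGTCCGAATATCACTACACATTCGCACTTGGCCAATCGGTAGCA-3'

Replace U with T to get the coding DNA strand: TGCTACCGATTGGCCAAGTGCGAATGTGTAGTGATATTCGGACCCACACACTTTTACATCACAA. The template strand is its reverse complement (complement ACGATGGCTAACCGGTTCACGCTTACACATCACTATAAGCCTGGGTGTGTGAAAATGTAGTGTT, then reverse).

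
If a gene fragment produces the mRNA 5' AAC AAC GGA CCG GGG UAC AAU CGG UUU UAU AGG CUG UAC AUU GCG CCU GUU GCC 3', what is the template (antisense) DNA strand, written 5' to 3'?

5′-GGCAACAGGCGCAATGTACAGCCTATAAAACCGATTGTACCCCGGTCCGTTGTT-3′

Replace U with T to get the coding DNA strand: AACAACGGACCGGGGTACAATCGGTTTTATAGGCTGTACATTGCGCCTGTTGCC. The template strand is its reverse complement (complement TTGTTGCCTGGCCCCATGTTAGCCAAAATATCCGACATGTAACGCGGACAACGG, then reverse).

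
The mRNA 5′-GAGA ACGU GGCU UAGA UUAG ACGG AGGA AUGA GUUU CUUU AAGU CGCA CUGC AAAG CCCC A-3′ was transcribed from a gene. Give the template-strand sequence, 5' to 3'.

5'-TGGGGCTTTGCAGTGCGACTTAAAGAAACTCATTCCTCCGTCTAATCTAAGCCACGTTCTC-3'

Replace U with T to get the coding DNA strand: GAGAACGTGGCTTAGATTAGACGGAGGAATGAGTTTCTTTAAGTCGCACTGCAAAGCCCCA. The template strand is its reverse complement (complement CTCTTGCACCGAATCTAATCTGCCTCCTTACTCAAAGAAATTCAGCGTGACGTTTCGGGGT, then reverse).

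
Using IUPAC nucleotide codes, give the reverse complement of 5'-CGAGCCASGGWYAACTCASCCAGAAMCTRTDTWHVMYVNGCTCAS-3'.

Standard pairs A↔T, G↔C; ambiguity codes pair R↔Y, M↔K, W↔W, S↔S, D↔H, V↔B, N↔N. Complement (GCTCGGTSCCWRTTGAGTSGGTCTTKGAYAHAWDBKRBNCGAGTS), then reverse for 5'→3'.

5'-STGAGCNBRKBDWAHAYAGKTTCTGGSTGAGTTRWCCSTGGCTCG-3'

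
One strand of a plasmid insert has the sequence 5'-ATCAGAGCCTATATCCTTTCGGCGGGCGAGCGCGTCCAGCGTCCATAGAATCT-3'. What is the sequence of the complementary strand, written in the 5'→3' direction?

The complement of ATCAGAGCCTATATCCTTTCGGCGGGCGAGCGCGTCCAGCGTCCATAGAATCT is TAGTCTCGGATATAGGAAAGCCGCCCGCTCGCGCAGGTCGCAGGTATCTTAGA (A↔T, G↔C). DNA strands are antiparallel, so the complementary strand runs 3'→5'; reversing gives the 5'→3' form.

5′-AGATTCTATGGACGCTGGACGCGCTCGCCCGCCGAAAGGATATAGGCTCTGAT-3′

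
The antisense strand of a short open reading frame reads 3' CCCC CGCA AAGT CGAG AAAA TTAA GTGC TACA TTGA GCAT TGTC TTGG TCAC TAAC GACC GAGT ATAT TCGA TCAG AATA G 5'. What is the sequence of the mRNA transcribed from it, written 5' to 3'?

5'-GGGGGCGUUUCAGCUCUUUUAAUUCACGAUGUAACUCGUAACAGAACCAGUGAUUGCUGGCUCAUAUAAGCUAGUCUUAUC-3'

Reading the template 3'→5' as shown, RNA polymerase pairs each base (A→U, T→A, G↔C) to build mRNA 5'→3' directly.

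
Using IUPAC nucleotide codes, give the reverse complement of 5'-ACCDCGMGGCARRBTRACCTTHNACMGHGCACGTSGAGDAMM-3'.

Standard pairs A↔T, G↔C; ambiguity codes pair R↔Y, M↔K, S↔S, B↔V, D↔H, N↔N. Complement (TGGHGCKCCGTYYVAYTGGAADNTGKCDCGTGCASCTCHTKK), then reverse for 5'→3'.

5'-KKTHCTCSACGTGCDCKGTNDAAGGTYAVYYTGCCKCGHGGT-3'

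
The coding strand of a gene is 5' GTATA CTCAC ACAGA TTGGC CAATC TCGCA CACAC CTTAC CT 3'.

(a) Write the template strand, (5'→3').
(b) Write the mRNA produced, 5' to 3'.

(a) The template strand is the reverse complement of the coding strand: complement CATATGAGTGTGTCTAACCGGTTAGAGCGTGTGTGGAATGGA, then reverse.
(b) mRNA matches the coding strand with T→U.

(a) 5'-AGGTAAGGTGTGTGCGAGATTGGCCAATCTGTGTGAGTATAC-3'
(b) 5'-GUAUACUCACACAGAUUGGCCAAUCUCGCACACACCUUACCU-3'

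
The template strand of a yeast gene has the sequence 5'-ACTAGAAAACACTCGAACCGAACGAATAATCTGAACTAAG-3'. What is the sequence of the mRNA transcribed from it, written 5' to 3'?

RNA polymerase reads the template 3'→5' and synthesizes mRNA 5'→3' by base-pairing (A→U, T→A, G↔C). The complement of the template is TGATCTTTTGTGAGCTTGGCTTGCTTATTAGACTTGATTC; antiparallel, so 5'→3' the coding strand is CTTAGTTCAGATTATTCGTTCGGTTCGAGTGTTTTCTAGT. Replace T with U for the mRNA.

5'-CUUAGUUCAGAUUAUUCGUUCGGUUCGAGUGUUUUCUAGU-3'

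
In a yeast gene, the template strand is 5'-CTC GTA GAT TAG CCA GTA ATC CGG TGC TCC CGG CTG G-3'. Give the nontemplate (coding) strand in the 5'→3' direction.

The coding strand is complementary and antiparallel to the template: take the complement (A↔T, G↔C) and reverse.

5′-CCAGCCGGGAGCACCGGATTACTGGCTAATCTACGAG-3′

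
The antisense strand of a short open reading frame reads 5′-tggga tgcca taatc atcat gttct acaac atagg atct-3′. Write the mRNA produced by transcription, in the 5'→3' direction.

5'-AGAUCCUAUGUUGUAGAACAUGAUGAUUAUGGCAUCCCA-3'

The mRNA has the sequence of the coding strand (reverse complement of the template) with T→U. Reverse complement of TGGGATGCCATAATCATCATGTTCTACAACATAGGATCT is AGATCCTATGTTGTAGAACATGATGATTATGGCATCCCA; then T→U.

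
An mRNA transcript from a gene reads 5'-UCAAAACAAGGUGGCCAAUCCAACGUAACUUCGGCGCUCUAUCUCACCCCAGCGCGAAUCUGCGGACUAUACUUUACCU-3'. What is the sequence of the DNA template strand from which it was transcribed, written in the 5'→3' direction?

5′-AGGTAAAGTATAGTCCGCAGATTCGCGCTGGGGTGAGATAGAGCGCCGAAGTTACGTTGGATTGGCCACCTTGTTTTGA-3′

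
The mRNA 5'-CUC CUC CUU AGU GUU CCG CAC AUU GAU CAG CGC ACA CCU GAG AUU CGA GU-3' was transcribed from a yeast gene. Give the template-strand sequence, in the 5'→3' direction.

5'-ACTCGAATCTCAGGTGTGCGCTGATCAATGTGCGGAACACTAAGGAGGAG-3'

Replace U with T to get the coding DNA strand: CTCCTCCTTAGTGTTCCGCACATTGATCAGCGCACACCTGAGATTCGAGT. The template strand is its reverse complement (complement GAGGAGGAATCACAAGGCGTGTAACTAGTCGCGTGTGGACTCTAAGCTCA, then reverse).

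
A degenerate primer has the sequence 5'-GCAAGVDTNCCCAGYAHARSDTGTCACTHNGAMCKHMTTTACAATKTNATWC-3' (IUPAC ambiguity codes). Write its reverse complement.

5′-GWATNAMATTGTAAAKDMGKTCNDAGTGACAHSYTDTRCTGGGNAHBCTTGC-3′

Standard pairs A↔T, G↔C; ambiguity codes pair R↔Y, M↔K, W↔W, S↔S, D↔H, V↔B, N↔N. Complement (CGTTCBHANGGGTCRTDTYSHACAGTGADNCTKGMDKAAATGTTAMANTAWG), then reverse for 5'→3'.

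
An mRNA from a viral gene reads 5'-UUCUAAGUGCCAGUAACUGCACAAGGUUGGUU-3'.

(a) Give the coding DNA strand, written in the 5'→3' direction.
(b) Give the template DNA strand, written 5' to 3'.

(a) The coding strand matches the mRNA with U→T.
(b) The template strand is the reverse complement of the coding strand.

(a) 5'-TTCTAAGTGCCAGTAACTGCACAAGGTTGGTT-3'
(b) 5'-AACCAACCTTGTGCAGTTACTGGCACTTAGAA-3'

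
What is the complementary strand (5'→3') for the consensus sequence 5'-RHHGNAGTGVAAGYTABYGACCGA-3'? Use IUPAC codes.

5'-TCGGTCRVTARCTTBCACTNCDDY-3'

Standard pairs A↔T, G↔C; ambiguity codes pair R↔Y, B↔V, H↔D, N↔N. Complement (YDDCNTCACBTTCRATVRCTGGCT), then reverse for 5'→3'.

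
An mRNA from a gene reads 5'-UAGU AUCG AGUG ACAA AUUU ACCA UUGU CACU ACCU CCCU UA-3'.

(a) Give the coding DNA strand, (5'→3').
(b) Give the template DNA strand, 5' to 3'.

(a) 5'-TAGTATCGAGTGACAAATTTACCATTGTCACTACCTCCCTTA-3'
(b) 5′-TAAGGGAGGTAGTGACAATGGTAAATTTGTCACTCGATACTA-3′

(a) The coding strand matches the mRNA with U→T.
(b) The template strand is the reverse complement of the coding strand.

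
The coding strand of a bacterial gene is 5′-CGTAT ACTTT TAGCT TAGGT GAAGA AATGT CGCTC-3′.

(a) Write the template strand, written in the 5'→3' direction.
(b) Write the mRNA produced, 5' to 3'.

(a) The template strand is the reverse complement of the coding strand: complement GCATATGAAAATCGAATCCACTTCTTTACAGCGAG, then reverse.
(b) mRNA matches the coding strand with T→U.

(a) 5'-GAGCGACATTTCTTCACCTAAGCTAAAAGTATACG-3'
(b) 5'-CGUAUACUUUUAGCUUAGGUGAAGAAAUGUCGCUC-3'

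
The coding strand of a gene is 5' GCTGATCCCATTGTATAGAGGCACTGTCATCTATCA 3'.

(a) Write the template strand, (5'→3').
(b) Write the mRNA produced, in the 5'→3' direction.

(a) 5'-TGATAGATGACAGTGCCTCTATACAATGGGATCAGC-3'
(b) 5'-GCUGAUCCCAUUGUAUAGAGGCACUGUCAUCUAUCA-3'

(a) The template strand is the reverse complement of the coding strand: complement CGACTAGGGTAACATATCTCCGTGACAGTAGATAGT, then reverse.
(b) mRNA matches the coding strand with T→U.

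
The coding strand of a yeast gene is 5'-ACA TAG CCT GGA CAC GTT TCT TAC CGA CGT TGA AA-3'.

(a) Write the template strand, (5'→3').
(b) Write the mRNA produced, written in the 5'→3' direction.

(a) 5'-TTTCAACGTCGGTAAGAAACGTGTCCAGGCTATGT-3'
(b) 5'-ACAUAGCCUGGACACGUUUCUUACCGACGUUGAAA-3'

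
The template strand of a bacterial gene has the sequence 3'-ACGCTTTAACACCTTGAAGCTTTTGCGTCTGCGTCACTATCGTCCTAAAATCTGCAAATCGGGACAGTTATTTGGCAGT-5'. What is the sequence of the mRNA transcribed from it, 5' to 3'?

Reading the template 3'→5' as shown, RNA polymerase pairs each base (A→U, T→A, G↔C) to build mRNA 5'→3' directly.

5'-UGCGAAAUUGUGGAACUUCGAAAACGCAGACGCAGUGAUAGCAGGAUUUUAGACGUUUAGCCCUGUCAAUAAACCGUCA-3'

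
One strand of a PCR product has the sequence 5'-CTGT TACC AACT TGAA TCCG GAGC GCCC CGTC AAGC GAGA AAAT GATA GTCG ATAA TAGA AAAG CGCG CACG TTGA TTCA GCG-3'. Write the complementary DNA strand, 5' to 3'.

5'-CGCTGAATCAACGTGCGCGCTTTTCTATTATCGACTATCATTTTCTCGCTTGACGGGGCGCTCCGGATTCAAGTTGGTAACAG-3'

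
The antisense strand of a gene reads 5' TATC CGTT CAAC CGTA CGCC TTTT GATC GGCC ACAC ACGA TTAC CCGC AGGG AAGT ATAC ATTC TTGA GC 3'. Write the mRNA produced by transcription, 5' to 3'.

5'-GCUCAAGAAUGUAUACUUCCCUGCGGGUAAUCGUGUGUGGCCGAUCAAAAGGCGUACGGUUGAACGGAUA-3'

RNA polymerase reads the template 3'→5' and synthesizes mRNA 5'→3' by base-pairing (A→U, T→A, G↔C). The complement of the template is ATAGGCAAGTTGGCATGCGGAAAACTAGCCGGTGTGTGCTAATGGGCGTCCCTTCATATGTAAGAACTCG; antiparallel, so 5'→3' the coding strand is GCTCAAGAATGTATACTTCCCTGCGGGTAATCGTGTGTGGCCGATCAAAAGGCGTACGGTTGAACGGATA. Replace T with U for the mRNA.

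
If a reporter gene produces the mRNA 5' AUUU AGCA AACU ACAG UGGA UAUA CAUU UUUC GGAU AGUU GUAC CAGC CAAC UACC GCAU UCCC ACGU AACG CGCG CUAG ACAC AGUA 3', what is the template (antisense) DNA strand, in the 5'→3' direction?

5′-TACTGTGTCTAGCGCGCGTTACGTGGGAATGCGGTAGTTGGCTGGTACAACTATCCGAAAAATGTATATCCACTGTAGTTTGCTAAAT-3′

Replace U with T to get the coding DNA strand: ATTTAGCAAACTACAGTGGATATACATTTTTCGGATAGTTGTACCAGCCAACTACCGCATTCCCACGTAACGCGCGCTAGACACAGTA. The template strand is its reverse complement (complement TAAATCGTTTGATGTCACCTATATGTAAAAAGCCTATCAACATGGTCGGTTGATGGCGTAAGGGTGCATTGCGCGCGATCTGTGTCAT, then reverse).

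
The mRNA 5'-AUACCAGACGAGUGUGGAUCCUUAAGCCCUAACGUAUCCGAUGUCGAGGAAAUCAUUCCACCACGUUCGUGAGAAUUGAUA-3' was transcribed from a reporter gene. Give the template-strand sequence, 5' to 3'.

Replace U with T to get the coding DNA strand: ATACCAGACGAGTGTGGATCCTTAAGCCCTAACGTATCCGATGTCGAGGAAATCATTCCACCACGTTCGTGAGAATTGATA. The template strand is its reverse complement (complement TATGGTCTGCTCACACCTAGGAATTCGGGATTGCATAGGCTACAGCTCCTTTAGTAAGGTGGTGCAAGCACTCTTAACTAT, then reverse).

5′-TATCAATTCTCACGAACGTGGTGGAATGATTTCCTCGACATCGGATACGTTAGGGCTTAAGGATCCACACTCGTCTGGTAT-3′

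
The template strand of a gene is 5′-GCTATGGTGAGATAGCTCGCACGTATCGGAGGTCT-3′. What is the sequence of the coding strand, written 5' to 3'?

The coding strand is complementary and antiparallel to the template: take the complement (A↔T, G↔C) and reverse.

5'-AGACCTCCGATACGTGCGAGCTATCTCACCATAGC-3'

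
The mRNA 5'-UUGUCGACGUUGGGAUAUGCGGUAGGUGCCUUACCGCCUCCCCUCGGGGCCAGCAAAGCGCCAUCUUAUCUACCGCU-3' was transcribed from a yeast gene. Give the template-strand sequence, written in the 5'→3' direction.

Replace U with T to get the coding DNA strand: TTGTCGACGTTGGGATATGCGGTAGGTGCCTTACCGCCTCCCCTCGGGGCCAGCAAAGCGCCATCTTATCTACCGCT. The template strand is its reverse complement (complement AACAGCTGCAACCCTATACGCCATCCACGGAATGGCGGAGGGGAGCCCCGGTCGTTTCGCGGTAGAATAGATGGCGA, then reverse).

5'-AGCGGTAGATAAGATGGCGCTTTGCTGGCCCCGAGGGGAGGCGGTAAGGCACCTACCGCATATCCCAACGTCGACAA-3'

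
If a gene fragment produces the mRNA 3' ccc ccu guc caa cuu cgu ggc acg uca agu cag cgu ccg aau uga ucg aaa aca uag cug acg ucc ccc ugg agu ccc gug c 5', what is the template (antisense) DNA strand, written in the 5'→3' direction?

5'-GGGGGACAGGTTGAAGCACCGTGCAGTTCAGTCGCAGGCTTAACTAGCTTTTGTATCGACTGCAGGGGGACCTCAGGGCACG-3'

Written 5'→3' the mRNA is CGUGCCCUGAGGUCCCCCUGCAGUCGAUACAAAAGCUAGUUAAGCCUGCGACUGAACUGCACGGUGCUUCAACCUGUCCCCC, so the coding DNA strand is CGTGCCCTGAGGTCCCCCTGCAGTCGATACAAAAGCTAGTTAAGCCTGCGACTGAACTGCACGGTGCTTCAACCTGTCCCCC. The template is its reverse complement.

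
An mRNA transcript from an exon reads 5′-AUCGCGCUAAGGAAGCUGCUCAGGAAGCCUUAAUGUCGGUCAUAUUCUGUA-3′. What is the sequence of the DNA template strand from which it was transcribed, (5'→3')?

Replace U with T to get the coding DNA strand: ATCGCGCTAAGGAAGCTGCTCAGGAAGCCTTAATGTCGGTCATATTCTGTA. The template strand is its reverse complement (complement TAGCGCGATTCCTTCGACGAGTCCTTCGGAATTACAGCCAGTATAAGACAT, then reverse).

5'-TACAGAATATGACCGACATTAAGGCTTCCTGAGCAGCTTCCTTAGCGCGAT-3'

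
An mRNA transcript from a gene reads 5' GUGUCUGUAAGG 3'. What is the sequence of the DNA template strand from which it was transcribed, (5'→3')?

5'-CCTTACAGACAC-3'

Replace U with T to get the coding DNA strand: GTGTCTGTAAGG. The template strand is its reverse complement (complement CACAGACATTCC, then reverse).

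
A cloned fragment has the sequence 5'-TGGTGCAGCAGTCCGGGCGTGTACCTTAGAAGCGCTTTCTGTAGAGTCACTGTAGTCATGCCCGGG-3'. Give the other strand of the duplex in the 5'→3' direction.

The complement of TGGTGCAGCAGTCCGGGCGTGTACCTTAGAAGCGCTTTCTGTAGAGTCACTGTAGTCATGCCCGGG is ACCACGTCGTCAGGCCCGCACATGGAATCTTCGCGAAAGACATCTCAGTGACATCAGTACGGGCCC (A↔T, G↔C). DNA strands are antiparallel, so the complementary strand runs 3'→5'; reversing gives the 5'→3' form.

5'-CCCGGGCATGACTACAGTGACTCTACAGAAAGCGCTTCTAAGGTACACGCCCGGACTGCTGCACCA-3'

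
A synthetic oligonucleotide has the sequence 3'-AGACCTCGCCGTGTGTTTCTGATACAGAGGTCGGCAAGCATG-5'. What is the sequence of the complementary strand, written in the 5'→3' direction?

The strand is given 3'→5', so its complement runs 5'→3' in the same left-to-right order: pair each base A↔T, G↔C.

5'-TCTGGAGCGGCACACAAAGACTATGTCTCCAGCCGTTCGTAC-3'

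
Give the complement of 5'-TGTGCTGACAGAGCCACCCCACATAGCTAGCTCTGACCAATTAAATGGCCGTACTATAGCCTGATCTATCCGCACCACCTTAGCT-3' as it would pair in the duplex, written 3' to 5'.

Base-pairing A↔T, G↔C gives the complement. The complementary strand is antiparallel, so paired with a 5'→3' strand it runs 3'→5'.

3'-ACACGACTGTCTCGGTGGGGTGTATCGATCGAGACTGGTTAATTTACCGGCATGATATCGGACTAGATAGGCGTGGTGGAATCGA-5'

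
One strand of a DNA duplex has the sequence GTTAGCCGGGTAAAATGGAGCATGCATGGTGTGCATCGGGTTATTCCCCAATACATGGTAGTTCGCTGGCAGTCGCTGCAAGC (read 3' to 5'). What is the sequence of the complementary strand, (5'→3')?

The strand is given 3'→5', so its complement runs 5'→3' in the same left-to-right order: pair each base A↔T, G↔C.

5'-CAATCGGCCCATTTTACCTCGTACGTACCACACGTAGCCCAATAAGGGGTTATGTACCATCAAGCGACCGTCAGCGACGTTCG-3'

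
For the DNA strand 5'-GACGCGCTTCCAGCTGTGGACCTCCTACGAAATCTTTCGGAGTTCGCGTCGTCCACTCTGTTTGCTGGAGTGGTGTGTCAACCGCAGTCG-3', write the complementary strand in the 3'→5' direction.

3'-CTGCGCGAAGGTCGACACCTGGAGGATGCTTTAGAAAGCCTCAAGCGCAGCAGGTGAGACAAACGACCTCACCACACAGTTGGCGTCAGC-5'

Base-pairing A↔T, G↔C gives the complement. The complementary strand is antiparallel, so paired with a 5'→3' strand it runs 3'→5'.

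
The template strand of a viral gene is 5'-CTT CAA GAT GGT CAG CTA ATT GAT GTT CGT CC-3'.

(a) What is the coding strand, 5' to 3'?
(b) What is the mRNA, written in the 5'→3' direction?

(a) 5'-GGACGAACATCAATTAGCTGACCATCTTGAAG-3'
(b) 5'-GGACGAACAUCAAUUAGCUGACCAUCUUGAAG-3'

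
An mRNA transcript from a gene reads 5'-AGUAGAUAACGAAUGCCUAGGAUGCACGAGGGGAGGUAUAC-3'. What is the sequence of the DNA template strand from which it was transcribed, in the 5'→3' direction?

5'-GTATACCTCCCCTCGTGCATCCTAGGCATTCGTTATCTACT-3'

Replace U with T to get the coding DNA strand: AGTAGATAACGAATGCCTAGGATGCACGAGGGGAGGTATAC. The template strand is its reverse complement (complement TCATCTATTGCTTACGGATCCTACGTGCTCCCCTCCATATG, then reverse).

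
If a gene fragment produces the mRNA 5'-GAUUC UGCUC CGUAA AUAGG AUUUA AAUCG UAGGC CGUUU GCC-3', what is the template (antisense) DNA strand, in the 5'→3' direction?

5'-GGCAAACGGCCTACGATTTAAATCCTATTTACGGAGCAGAATC-3'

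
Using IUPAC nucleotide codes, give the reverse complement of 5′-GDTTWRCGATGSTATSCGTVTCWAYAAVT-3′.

Standard pairs A↔T, G↔C; ambiguity codes pair R↔Y, W↔W, S↔S, D↔H, V↔B. Complement (CHAAWYGCTACSATASGCABAGWTRTTBA), then reverse for 5'→3'.

5'-ABTTRTWGABACGSATASCATCGYWAAHC-3'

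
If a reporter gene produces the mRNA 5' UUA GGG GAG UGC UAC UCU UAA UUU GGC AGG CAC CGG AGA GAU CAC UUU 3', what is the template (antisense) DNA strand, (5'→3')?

5′-AAAGTGATCTCTCCGGTGCCTGCCAAATTAAGAGTAGCACTCCCCTAA-3′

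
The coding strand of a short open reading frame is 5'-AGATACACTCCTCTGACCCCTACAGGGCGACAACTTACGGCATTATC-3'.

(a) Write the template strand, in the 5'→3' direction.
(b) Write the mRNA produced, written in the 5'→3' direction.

(a) 5'-GATAATGCCGTAAGTTGTCGCCCTGTAGGGGTCAGAGGAGTGTATCT-3'
(b) 5'-AGAUACACUCCUCUGACCCCUACAGGGCGACAACUUACGGCAUUAUC-3'

(a) The template strand is the reverse complement of the coding strand: complement TCTATGTGAGGAGACTGGGGATGTCCCGCTGTTGAATGCCGTAATAG, then reverse.
(b) mRNA matches the coding strand with T→U.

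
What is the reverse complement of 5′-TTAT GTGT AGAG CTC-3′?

5'-GAGCTCTACACATAA-3'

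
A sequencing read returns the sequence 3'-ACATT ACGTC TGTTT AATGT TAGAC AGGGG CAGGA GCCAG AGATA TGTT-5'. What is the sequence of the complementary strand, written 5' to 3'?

The strand is given 3'→5', so its complement runs 5'→3' in the same left-to-right order: pair each base A↔T, G↔C.

5'-TGTAATGCAGACAAATTACAATCTGTCCCCGTCCTCGGTCTCTATACAA-3'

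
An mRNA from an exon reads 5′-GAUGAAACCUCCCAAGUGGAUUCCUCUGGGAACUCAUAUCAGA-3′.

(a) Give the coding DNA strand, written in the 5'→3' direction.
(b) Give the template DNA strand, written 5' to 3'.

(a) 5′-GATGAAACCTCCCAAGTGGATTCCTCTGGGAACTCATATCAGA-3′
(b) 5'-TCTGATATGAGTTCCCAGAGGAATCCACTTGGGAGGTTTCATC-3'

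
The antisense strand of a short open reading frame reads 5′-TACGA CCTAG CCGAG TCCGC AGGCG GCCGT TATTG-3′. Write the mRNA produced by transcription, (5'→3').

5'-CAAUAACGGCCGCCUGCGGACUCGGCUAGGUCGUA-3'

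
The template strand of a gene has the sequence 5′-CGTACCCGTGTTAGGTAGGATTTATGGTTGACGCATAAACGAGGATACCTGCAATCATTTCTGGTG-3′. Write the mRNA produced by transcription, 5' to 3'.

The mRNA has the sequence of the coding strand (reverse complement of the template) with T→U. Reverse complement of CGTACCCGTGTTAGGTAGGATTTATGGTTGACGCATAAACGAGGATACCTGCAATCATTTCTGGTG is CACCAGAAATGATTGCAGGTATCCTCGTTTATGCGTCAACCATAAATCCTACCTAACACGGGTACG; then T→U.

5'-CACCAGAAAUGAUUGCAGGUAUCCUCGUUUAUGCGUCAACCAUAAAUCCUACCUAACACGGGUACG-3'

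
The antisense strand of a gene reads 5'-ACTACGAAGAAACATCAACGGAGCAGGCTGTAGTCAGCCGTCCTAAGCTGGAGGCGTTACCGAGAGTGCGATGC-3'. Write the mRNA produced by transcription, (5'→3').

RNA polymerase reads the template 3'→5' and synthesizes mRNA 5'→3' by base-pairing (A→U, T→A, G↔C). The complement of the template is TGATGCTTCTTTGTAGTTGCCTCGTCCGACATCAGTCGGCAGGATTCGACCTCCGCAATGGCTCTCACGCTACG; antiparallel, so 5'→3' the coding strand is GCATCGCACTCTCGGTAACGCCTCCAGCTTAGGACGGCTGACTACAGCCTGCTCCGTTGATGTTTCTTCGTAGT. Replace T with U for the mRNA.

5'-GCAUCGCACUCUCGGUAACGCCUCCAGCUUAGGACGGCUGACUACAGCCUGCUCCGUUGAUGUUUCUUCGUAGU-3'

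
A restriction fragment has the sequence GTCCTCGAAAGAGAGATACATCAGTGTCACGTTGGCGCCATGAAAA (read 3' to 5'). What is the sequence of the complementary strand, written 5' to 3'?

5′-CAGGAGCTTTCTCTCTATGTAGTCACAGTGCAACCGCGGTACTTTT-3′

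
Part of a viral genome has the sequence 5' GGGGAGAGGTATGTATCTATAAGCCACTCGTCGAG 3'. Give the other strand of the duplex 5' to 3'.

Pairing A↔T and G↔C gives CCCCTCTCCATACATAGATATTCGGTGAGCAGCTC, running 3'→5'. Reverse for the 5'→3' convention.

5'-CTCGACGAGTGGCTTATAGATACATACCTCTCCCC-3'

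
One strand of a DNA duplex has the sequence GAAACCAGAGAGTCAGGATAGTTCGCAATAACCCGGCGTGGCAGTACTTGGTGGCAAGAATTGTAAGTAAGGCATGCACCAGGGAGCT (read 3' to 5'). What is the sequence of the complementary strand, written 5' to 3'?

5'-CTTTGGTCTCTCAGTCCTATCAAGCGTTATTGGGCCGCACCGTCATGAACCACCGTTCTTAACATTCATTCCGTACGTGGTCCCTCGA-3'

The strand is given 3'→5', so its complement runs 5'→3' in the same left-to-right order: pair each base A↔T, G↔C.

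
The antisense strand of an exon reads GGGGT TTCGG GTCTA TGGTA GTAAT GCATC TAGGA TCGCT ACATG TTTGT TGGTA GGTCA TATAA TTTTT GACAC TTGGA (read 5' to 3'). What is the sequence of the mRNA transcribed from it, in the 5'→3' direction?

RNA polymerase reads the template 3'→5' and synthesizes mRNA 5'→3' by base-pairing (A→U, T→A, G↔C). The complement of the template is CCCCAAAGCCCAGATACCATCATTACGTAGATCCTAGCGATGTACAAACAACCATCCAGTATATTAAAAACTGTGAACCT; antiparallel, so 5'→3' the coding strand is TCCAAGTGTCAAAAATTATATGACCTACCAACAAACATGTAGCGATCCTAGATGCATTACTACCATAGACCCGAAACCCC. Replace T with U for the mRNA.

5'-UCCAAGUGUCAAAAAUUAUAUGACCUACCAACAAACAUGUAGCGAUCCUAGAUGCAUUACUACCAUAGACCCGAAACCCC-3'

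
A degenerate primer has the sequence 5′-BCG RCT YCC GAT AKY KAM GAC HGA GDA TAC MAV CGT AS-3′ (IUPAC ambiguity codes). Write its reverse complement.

Standard pairs A↔T, G↔C; ambiguity codes pair R↔Y, M↔K, S↔S, B↔V, D↔H. Complement (VGCYGARGGCTATMRMTKCTGDCTCHTATGKTBGCATS), then reverse for 5'→3'.

5′-STACGBTKGTATHCTCDGTCKTMRMTATCGGRAGYCGV-3′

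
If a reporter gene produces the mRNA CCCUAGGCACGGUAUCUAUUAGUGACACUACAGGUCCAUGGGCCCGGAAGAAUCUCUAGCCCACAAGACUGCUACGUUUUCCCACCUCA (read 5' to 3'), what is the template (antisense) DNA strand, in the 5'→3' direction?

5'-TGAGGTGGGAAAACGTAGCAGTCTTGTGGGCTAGAGATTCTTCCGGGCCCATGGACCTGTAGTGTCACTAATAGATACCGTGCCTAGGG-3'

Replace U with T to get the coding DNA strand: CCCTAGGCACGGTATCTATTAGTGACACTACAGGTCCATGGGCCCGGAAGAATCTCTAGCCCACAAGACTGCTACGTTTTCCCACCTCA. The template strand is its reverse complement (complement GGGATCCGTGCCATAGATAATCACTGTGATGTCCAGGTACCCGGGCCTTCTTAGAGATCGGGTGTTCTGACGATGCAAAAGGGTGGAGT, then reverse).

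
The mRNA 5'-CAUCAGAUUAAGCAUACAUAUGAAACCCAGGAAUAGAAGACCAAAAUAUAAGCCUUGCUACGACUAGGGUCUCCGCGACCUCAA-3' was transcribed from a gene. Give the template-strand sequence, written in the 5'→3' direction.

5′-TTGAGGTCGCGGAGACCCTAGTCGTAGCAAGGCTTATATTTTGGTCTTCTATTCCTGGGTTTCATATGTATGCTTAATCTGATG-3′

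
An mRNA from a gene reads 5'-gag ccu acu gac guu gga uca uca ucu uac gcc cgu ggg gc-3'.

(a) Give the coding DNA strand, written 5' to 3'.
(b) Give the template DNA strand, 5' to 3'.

(a) 5'-GAGCCTACTGACGTTGGATCATCATCTTACGCCCGTGGGGC-3'
(b) 5′-GCCCCACGGGCGTAAGATGATGATCCAACGTCAGTAGGCTC-3′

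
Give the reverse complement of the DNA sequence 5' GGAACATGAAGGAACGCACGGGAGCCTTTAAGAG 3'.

5'-CTCTTAAAGGCTCCCGTGCGTTCCTTCATGTTCC-3'

Complement each base (A↔T, G↔C): CCTTGTACTTCCTTGCGTGCCCTCGGAAATTCTC. Then reverse.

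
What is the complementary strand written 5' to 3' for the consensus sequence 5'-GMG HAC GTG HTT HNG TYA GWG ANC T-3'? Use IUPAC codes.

5'-AGNTCWCTRACNDAADCACGTDCKC-3'

Standard pairs A↔T, G↔C; ambiguity codes pair Y↔R, M↔K, W↔W, H↔D, N↔N. Complement (CKCDTGCACDAADNCARTCWCTNGA), then reverse for 5'→3'.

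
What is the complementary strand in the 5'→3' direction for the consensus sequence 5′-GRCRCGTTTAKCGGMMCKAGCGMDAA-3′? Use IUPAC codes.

5'-TTHKCGCTMGKKCCGMTAAACGYGYC-3'

Standard pairs A↔T, G↔C; ambiguity codes pair R↔Y, M↔K, D↔H. Complement (CYGYGCAAATMGCCKKGMTCGCKHTT), then reverse for 5'→3'.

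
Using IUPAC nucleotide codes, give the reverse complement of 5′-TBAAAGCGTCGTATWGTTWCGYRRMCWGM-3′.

5′-KCWGKYYRCGWAACWATACGACGCTTTVA-3′

Standard pairs A↔T, G↔C; ambiguity codes pair R↔Y, M↔K, W↔W, B↔V. Complement (AVTTTCGCAGCATAWCAAWGCRYYKGWCK), then reverse for 5'→3'.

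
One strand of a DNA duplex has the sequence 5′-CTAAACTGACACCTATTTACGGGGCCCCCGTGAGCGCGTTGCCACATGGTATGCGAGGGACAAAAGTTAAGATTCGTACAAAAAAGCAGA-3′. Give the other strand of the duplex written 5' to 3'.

The complement of CTAAACTGACACCTATTTACGGGGCCCCCGTGAGCGCGTTGCCACATGGTATGCGAGGGACAAAAGTTAAGATTCGTACAAAAAAGCAGA is GATTTGACTGTGGATAAATGCCCCGGGGGCACTCGCGCAACGGTGTACCATACGCTCCCTGTTTTCAATTCTAAGCATGTTTTTTCGTCT (A↔T, G↔C). DNA strands are antiparallel, so the complementary strand runs 3'→5'; reversing gives the 5'→3' form.

5′-TCTGCTTTTTTGTACGAATCTTAACTTTTGTCCCTCGCATACCATGTGGCAACGCGCTCACGGGGGCCCCGTAAATAGGTGTCAGTTTAG-3′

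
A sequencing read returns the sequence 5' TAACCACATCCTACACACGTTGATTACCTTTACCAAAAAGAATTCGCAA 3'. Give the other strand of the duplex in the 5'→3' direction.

5'-TTGCGAATTCTTTTTGGTAAAGGTAATCAACGTGTGTAGGATGTGGTTA-3'

The complement of TAACCACATCCTACACACGTTGATTACCTTTACCAAAAAGAATTCGCAA is ATTGGTGTAGGATGTGTGCAACTAATGGAAATGGTTTTTCTTAAGCGTT (A↔T, G↔C). DNA strands are antiparallel, so the complementary strand runs 3'→5'; reversing gives the 5'→3' form.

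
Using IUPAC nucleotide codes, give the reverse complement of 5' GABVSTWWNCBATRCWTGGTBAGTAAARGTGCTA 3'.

5'-TAGCACYTTTACTVACCAWGYATVGNWWASBVTC-3'

Standard pairs A↔T, G↔C; ambiguity codes pair R↔Y, W↔W, S↔S, B↔V, N↔N. Complement (CTVBSAWWNGVTAYGWACCAVTCATTTYCACGAT), then reverse for 5'→3'.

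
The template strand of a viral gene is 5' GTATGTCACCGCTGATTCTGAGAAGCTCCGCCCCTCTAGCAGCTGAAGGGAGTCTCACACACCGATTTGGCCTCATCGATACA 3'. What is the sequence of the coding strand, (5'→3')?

5'-TGTATCGATGAGGCCAAATCGGTGTGTGAGACTCCCTTCAGCTGCTAGAGGGGCGGAGCTTCTCAGAATCAGCGGTGACATAC-3'

The coding strand is complementary and antiparallel to the template: take the complement (A↔T, G↔C) and reverse.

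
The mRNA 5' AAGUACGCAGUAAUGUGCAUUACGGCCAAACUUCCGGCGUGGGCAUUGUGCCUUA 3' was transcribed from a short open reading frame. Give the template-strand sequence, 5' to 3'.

5'-TAAGGCACAATGCCCACGCCGGAAGTTTGGCCGTAATGCACATTACTGCGTACTT-3'

Replace U with T to get the coding DNA strand: AAGTACGCAGTAATGTGCATTACGGCCAAACTTCCGGCGTGGGCATTGTGCCTTA. The template strand is its reverse complement (complement TTCATGCGTCATTACACGTAATGCCGGTTTGAAGGCCGCACCCGTAACACGGAAT, then reverse).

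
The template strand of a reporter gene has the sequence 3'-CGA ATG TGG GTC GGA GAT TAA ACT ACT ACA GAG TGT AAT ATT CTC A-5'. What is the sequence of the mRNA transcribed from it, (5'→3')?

Reading the template 3'→5' as shown, RNA polymerase pairs each base (A→U, T→A, G↔C) to build mRNA 5'→3' directly.

5'-GCUUACACCCAGCCUCUAAUUUGAUGAUGUCUCACAUUAUAAGAGU-3'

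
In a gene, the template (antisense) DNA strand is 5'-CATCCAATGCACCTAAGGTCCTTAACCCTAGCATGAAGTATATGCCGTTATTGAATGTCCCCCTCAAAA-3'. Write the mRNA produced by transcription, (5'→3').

The mRNA has the sequence of the coding strand (reverse complement of the template) with T→U. Reverse complement of CATCCAATGCACCTAAGGTCCTTAACCCTAGCATGAAGTATATGCCGTTATTGAATGTCCCCCTCAAAA is TTTTGAGGGGGACATTCAATAACGGCATATACTTCATGCTAGGGTTAAGGACCTTAGGTGCATTGGATG; then T→U.

5'-UUUUGAGGGGGACAUUCAAUAACGGCAUAUACUUCAUGCUAGGGUUAAGGACCUUAGGUGCAUUGGAUG-3'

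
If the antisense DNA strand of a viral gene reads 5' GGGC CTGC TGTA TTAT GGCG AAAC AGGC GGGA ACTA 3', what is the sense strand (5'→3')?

The coding strand is complementary and antiparallel to the template: take the complement (A↔T, G↔C) and reverse.

5'-TAGTTCCCGCCTGTTTCGCCATAATACAGCAGGCCC-3'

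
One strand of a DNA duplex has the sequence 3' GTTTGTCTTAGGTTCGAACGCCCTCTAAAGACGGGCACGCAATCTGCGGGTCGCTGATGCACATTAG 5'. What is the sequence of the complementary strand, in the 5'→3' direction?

5'-CAAACAGAATCCAAGCTTGCGGGAGATTTCTGCCCGTGCGTTAGACGCCCAGCGACTACGTGTAATC-3'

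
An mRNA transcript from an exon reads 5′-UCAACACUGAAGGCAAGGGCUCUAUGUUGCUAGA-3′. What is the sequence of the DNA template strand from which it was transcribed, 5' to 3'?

5'-TCTAGCAACATAGAGCCCTTGCCTTCAGTGTTGA-3'

Replace U with T to get the coding DNA strand: TCAACACTGAAGGCAAGGGCTCTATGTTGCTAGA. The template strand is its reverse complement (complement AGTTGTGACTTCCGTTCCCGAGATACAACGATCT, then reverse).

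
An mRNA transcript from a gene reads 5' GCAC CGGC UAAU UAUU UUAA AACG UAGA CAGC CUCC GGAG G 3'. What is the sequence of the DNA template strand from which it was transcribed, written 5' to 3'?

Replace U with T to get the coding DNA strand: GCACCGGCTAATTATTTTAAAACGTAGACAGCCTCCGGAGG. The template strand is its reverse complement (complement CGTGGCCGATTAATAAAATTTTGCATCTGTCGGAGGCCTCC, then reverse).

5'-CCTCCGGAGGCTGTCTACGTTTTAAAATAATTAGCCGGTGC-3'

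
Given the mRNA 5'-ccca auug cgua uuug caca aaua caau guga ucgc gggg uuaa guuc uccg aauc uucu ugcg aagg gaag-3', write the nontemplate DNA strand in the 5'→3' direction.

The coding DNA strand has the same 5'→3' sequence as the mRNA with U replaced by T.

5'-CCCAATTGCGTATTTGCACAAATACAATGTGATCGCGGGGTTAAGTTCTCCGAATCTTCTTGCGAAGGGAAG-3'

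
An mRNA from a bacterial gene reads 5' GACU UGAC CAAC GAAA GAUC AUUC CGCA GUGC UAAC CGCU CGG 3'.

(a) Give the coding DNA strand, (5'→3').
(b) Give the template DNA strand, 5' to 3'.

(a) 5'-GACTTGACCAACGAAAGATCATTCCGCAGTGCTAACCGCTCGG-3'
(b) 5'-CCGAGCGGTTAGCACTGCGGAATGATCTTTCGTTGGTCAAGTC-3'

(a) The coding strand matches the mRNA with U→T.
(b) The template strand is the reverse complement of the coding strand.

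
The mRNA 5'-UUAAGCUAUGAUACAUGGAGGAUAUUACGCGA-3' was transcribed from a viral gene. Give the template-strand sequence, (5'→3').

5'-TCGCGTAATATCCTCCATGTATCATAGCTTAA-3'

Replace U with T to get the coding DNA strand: TTAAGCTATGATACATGGAGGATATTACGCGA. The template strand is its reverse complement (complement AATTCGATACTATGTACCTCCTATAATGCGCT, then reverse).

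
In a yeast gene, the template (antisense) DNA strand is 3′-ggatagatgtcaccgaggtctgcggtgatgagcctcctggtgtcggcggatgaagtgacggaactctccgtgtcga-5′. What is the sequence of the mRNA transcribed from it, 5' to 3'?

Reading the template 3'→5' as shown, RNA polymerase pairs each base (A→U, T→A, G↔C) to build mRNA 5'→3' directly.

5'-CCUAUCUACAGUGGCUCCAGACGCCACUACUCGGAGGACCACAGCCGCCUACUUCACUGCCUUGAGAGGCACAGCU-3'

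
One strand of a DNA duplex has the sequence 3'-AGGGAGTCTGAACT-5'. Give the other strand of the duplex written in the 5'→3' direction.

The strand is given 3'→5', so its complement runs 5'→3' in the same left-to-right order: pair each base A↔T, G↔C.

5'-TCCCTCAGACTTGA-3'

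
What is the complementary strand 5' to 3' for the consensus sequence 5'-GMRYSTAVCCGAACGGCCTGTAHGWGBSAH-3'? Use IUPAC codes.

5'-DTSVCWCDTACAGGCCGTTCGGBTASRYKC-3'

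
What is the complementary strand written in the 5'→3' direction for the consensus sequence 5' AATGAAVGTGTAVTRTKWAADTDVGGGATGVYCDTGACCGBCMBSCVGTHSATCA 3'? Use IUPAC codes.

5'-TGATSDACBGSVKGVCGGTCAHGRBCATCCCBHAHTTWMAYABTACACBTTCATT-3'

Standard pairs A↔T, G↔C; ambiguity codes pair R↔Y, M↔K, W↔W, S↔S, B↔V, D↔H. Complement (TTACTTBCACATBAYAMWTTHAHBCCCTACBRGHACTGGCVGKVSGBCADSTAGT), then reverse for 5'→3'.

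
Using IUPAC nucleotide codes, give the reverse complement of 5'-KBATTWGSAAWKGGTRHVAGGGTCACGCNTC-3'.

5'-GANGCGTGACCCTBDYACCMWTTSCWAATVM-3'

Standard pairs A↔T, G↔C; ambiguity codes pair R↔Y, K↔M, W↔W, S↔S, B↔V, H↔D, N↔N. Complement (MVTAAWCSTTWMCCAYDBTCCCAGTGCGNAG), then reverse for 5'→3'.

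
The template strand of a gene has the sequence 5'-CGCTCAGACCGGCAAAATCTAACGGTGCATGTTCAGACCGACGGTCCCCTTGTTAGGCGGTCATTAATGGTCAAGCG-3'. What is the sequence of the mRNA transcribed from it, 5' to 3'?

5′-CGCUUGACCAUUAAUGACCGCCUAACAAGGGGACCGUCGGUCUGAACAUGCACCGUUAGAUUUUGCCGGUCUGAGCG-3′

RNA polymerase reads the template 3'→5' and synthesizes mRNA 5'→3' by base-pairing (A→U, T→A, G↔C). The complement of the template is GCGAGTCTGGCCGTTTTAGATTGCCACGTACAAGTCTGGCTGCCAGGGGAACAATCCGCCAGTAATTACCAGTTCGC; antiparallel, so 5'→3' the coding strand is CGCTTGACCATTAATGACCGCCTAACAAGGGGACCGTCGGTCTGAACATGCACCGTTAGATTTTGCCGGTCTGAGCG. Replace T with U for the mRNA.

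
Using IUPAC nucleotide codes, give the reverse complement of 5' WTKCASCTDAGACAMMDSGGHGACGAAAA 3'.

5′-TTTTCGTCDCCSHKKTGTCTHAGSTGMAW-3′

Standard pairs A↔T, G↔C; ambiguity codes pair M↔K, W↔W, S↔S, D↔H. Complement (WAMGTSGAHTCTGTKKHSCCDCTGCTTTT), then reverse for 5'→3'.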